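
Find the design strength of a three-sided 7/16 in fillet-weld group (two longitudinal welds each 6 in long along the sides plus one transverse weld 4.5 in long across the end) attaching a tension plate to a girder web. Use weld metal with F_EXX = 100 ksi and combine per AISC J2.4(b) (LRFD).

φR_n ≈ 236 kip

t_e = 0.707 × 0.4375 = 0.3093 in.
R_nwl = 0.6 × 100 × 0.3093 × 12 = 222.7 kip (longitudinal, 2 welds).
R_nwt = 0.6 × 100 × 0.3093 × 4.5 = 83.51 kip (transverse, base value).
(i) R_nwl + R_nwt = 306.2 kip; (ii) 0.85 R_nwl + 1.5 R_nwt = 314.6 kip.
R_n = max = 314.6 kip [governs: (ii)]; φR_n = 235.9 kip.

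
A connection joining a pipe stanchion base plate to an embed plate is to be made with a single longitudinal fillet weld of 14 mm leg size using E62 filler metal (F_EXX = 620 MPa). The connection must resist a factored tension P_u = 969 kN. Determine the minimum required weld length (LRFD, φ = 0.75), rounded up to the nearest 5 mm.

Throat t_e = 0.707 × 14 = 9.898 mm.
φr_n = 0.75 × 0.6 × 620 × 9.898 × 10⁻³ = 2.762 kN/mm.
L_req = P_u / φr_n = 969 / 2.762 = 350.9 mm total.
Round up → use L = 355 mm.

L = 355 mm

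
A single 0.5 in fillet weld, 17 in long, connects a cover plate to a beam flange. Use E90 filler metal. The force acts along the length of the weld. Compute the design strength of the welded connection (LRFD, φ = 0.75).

E90XX → F_EXX = 90 ksi.
Effective throat t_e = 0.707 × 0.5 = 0.3535 in.
Total length L = 17 in; A_we = 0.3535 × 17 = 6.01 in².
F_nw = 0.6 F_EXX = 0.6 × 90 = 54 ksi.
φR_n = 0.75 × 54 × 6.01 = 243.4 kips.

φR_n ≈ 243 kips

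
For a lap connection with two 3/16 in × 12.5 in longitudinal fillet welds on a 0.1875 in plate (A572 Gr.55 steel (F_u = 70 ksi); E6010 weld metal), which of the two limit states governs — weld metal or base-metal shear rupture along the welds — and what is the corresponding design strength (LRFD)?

E60XX → F_EXX = 60 ksi.
t_e = 0.707 × 0.1875 = 0.1326 in; L = 25 in.
Weld metal: φR_n = 0.75 × 0.6 × 60 × 0.1326 × 25 = 89.48 kip.
Base metal (shear rupture): φR_n = 0.75 × 0.6 × 70 × 0.1875 × 25 = 147.7 kip.
Governing: weld metal.

φR_n ≈ 89.5 kip (weld metal governs)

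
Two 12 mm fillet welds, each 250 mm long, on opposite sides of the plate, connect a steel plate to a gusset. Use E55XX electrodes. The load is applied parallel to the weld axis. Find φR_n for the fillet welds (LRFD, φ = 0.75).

φR_n ≈ 1050 kN

E55XX → F_EXX = 550 MPa.
Effective throat t_e = 0.707 × 12 = 8.484 mm.
Total length L = 500 mm; A_we = 8.484 × 500 = 4242 mm².
F_nw = 0.6 F_EXX = 0.6 × 550 = 330 MPa.
φR_n = 0.75 × 330 × 4242 × 10⁻³ = 1050 kN.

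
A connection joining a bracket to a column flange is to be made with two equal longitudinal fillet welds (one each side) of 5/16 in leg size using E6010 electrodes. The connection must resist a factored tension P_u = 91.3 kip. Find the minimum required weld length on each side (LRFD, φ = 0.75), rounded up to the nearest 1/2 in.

E60XX → F_EXX = 60 ksi.
Throat t_e = 0.707 × 0.3125 = 0.2209 in.
φr_n = 0.75 × 0.6 × 60 × 0.2209 = 5.965 kip/in.
L_req = P_u / φr_n = 91.3 / 5.965 = 15.31 in total.
Per side: 15.31 / 2 = 7.653 in.
Round up → use L = 8 in on each side.

L = 8 in on each side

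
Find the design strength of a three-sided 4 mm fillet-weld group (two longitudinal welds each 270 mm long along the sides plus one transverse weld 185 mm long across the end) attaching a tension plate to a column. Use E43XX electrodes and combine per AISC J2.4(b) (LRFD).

φR_n ≈ 403 kN

E43XX → F_EXX = 430 MPa.
t_e = 0.707 × 4 = 2.828 mm.
R_nwl = 0.6 × 430 × 2.828 × 540 × 10⁻³ = 394 kN (longitudinal, 2 welds).
R_nwt = 0.6 × 430 × 2.828 × 185 × 10⁻³ = 135 kN (transverse, base value).
(i) R_nwl + R_nwt = 529 kN; (ii) 0.85 R_nwl + 1.5 R_nwt = 537.4 kN.
R_n = max = 537.4 kN [governs: (ii)]; φR_n = 403 kN.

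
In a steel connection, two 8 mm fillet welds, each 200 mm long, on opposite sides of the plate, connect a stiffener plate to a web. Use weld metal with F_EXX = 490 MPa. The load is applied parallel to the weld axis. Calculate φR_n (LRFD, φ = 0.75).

Effective throat t_e = 0.707 × 8 = 5.656 mm.
Total length L = 400 mm; A_we = 5.656 × 400 = 2262 mm².
F_nw = 0.6 F_EXX = 0.6 × 490 = 294 MPa.
φR_n = 0.75 × 294 × 2262 × 10⁻³ = 498.9 kN.

φR_n ≈ 499 kN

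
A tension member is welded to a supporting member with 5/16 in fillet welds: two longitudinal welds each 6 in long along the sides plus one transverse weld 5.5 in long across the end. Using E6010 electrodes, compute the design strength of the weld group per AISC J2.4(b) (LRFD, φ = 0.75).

φR_n ≈ 110 kip

E60XX → F_EXX = 60 ksi.
t_e = 0.707 × 0.3125 = 0.2209 in.
R_nwl = 0.6 × 60 × 0.2209 × 12 = 95.44 kip (longitudinal, 2 welds).
R_nwt = 0.6 × 60 × 0.2209 × 5.5 = 43.75 kip (transverse, base value).
(i) R_nwl + R_nwt = 139.2 kip; (ii) 0.85 R_nwl + 1.5 R_nwt = 146.7 kip.
R_n = max = 146.7 kip [governs: (ii)]; φR_n = 110.1 kip.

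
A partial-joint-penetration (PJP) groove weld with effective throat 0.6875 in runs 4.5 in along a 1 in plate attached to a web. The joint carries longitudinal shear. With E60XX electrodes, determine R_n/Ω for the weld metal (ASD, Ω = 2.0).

E60XX → F_EXX = 60 ksi.
Effective throat (given) t_e = 0.6875 in.
A_we = 0.6875 × 4.5 = 3.094 in².
F_nw = 0.6 F_EXX = 36 ksi.
R_n/Ω = (36 × 3.094) / 2.0 = 55.69 kip.

R_n/Ω ≈ 55.7 kip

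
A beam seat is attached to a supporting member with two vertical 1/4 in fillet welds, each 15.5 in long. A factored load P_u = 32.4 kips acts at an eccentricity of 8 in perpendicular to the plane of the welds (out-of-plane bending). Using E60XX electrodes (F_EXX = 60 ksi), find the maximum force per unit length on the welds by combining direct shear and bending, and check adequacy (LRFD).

f_max ≈ 3.4 kip/in; adequate

L_w = 2 × 15.5 = 31 in; section modulus (unit throat) S = 2 × L²/6 = 80.08 in².
Direct shear f_v = P/L_w = 32.4/31 = 1.045 kip/in.
Moment M = P × e = 32.4 × 8 = 259.2 kip·in; bending f_b = M/S = 3.237 kip/in.
f_max = √(f_v² + f_b²) = √(1.045² + 3.237²) = 3.401 kip/in.
φr_n = 0.75 × 0.6 × 60 × (0.707 × 0.25) = 4.772 kip/in → adequate.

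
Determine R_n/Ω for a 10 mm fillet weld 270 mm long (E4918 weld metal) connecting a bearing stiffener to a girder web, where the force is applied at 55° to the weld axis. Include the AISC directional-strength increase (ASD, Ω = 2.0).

R_n/Ω ≈ 385 kN

E49XX → F_EXX = 490 MPa.
t_e = 0.707 × 10 = 7.07 mm; A_we = 7.07 × 270 = 1909 mm².
Directional factor: 1.0 + 0.5 sin^1.5(55°) = 1.371.
F_nw = 0.6 × 490 × 1.371 = 403 MPa.
R_n/Ω = (403 × 1909) / 2.0 × 10⁻³ = 384.6 kN.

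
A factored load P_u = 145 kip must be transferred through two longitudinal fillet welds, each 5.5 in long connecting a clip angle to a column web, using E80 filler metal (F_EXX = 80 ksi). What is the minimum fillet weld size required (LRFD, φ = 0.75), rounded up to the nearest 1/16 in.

w = 9/16 in

Total weld length L = 11 in.
Required throat t_e = P_u / (φ × 0.6 F_EXX × L) = 145 / (0.75 × 0.6 × 80 × 11) = 0.3662 in.
Required leg w = t_e / 0.707 = 0.5179 in → use 9/16 in.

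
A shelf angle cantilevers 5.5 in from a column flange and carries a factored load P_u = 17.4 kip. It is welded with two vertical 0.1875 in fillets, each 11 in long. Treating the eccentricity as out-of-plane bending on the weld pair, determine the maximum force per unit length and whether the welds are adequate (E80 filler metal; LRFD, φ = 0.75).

E80XX → F_EXX = 80 ksi.
L_w = 2 × 11 = 22 in; section modulus (unit throat) S = 2 × L²/6 = 40.33 in².
Direct shear f_v = P/L_w = 17.4/22 = 0.7909 kip/in.
Moment M = P × e = 17.4 × 5.5 = 95.7 kip·in; bending f_b = M/S = 2.373 kip/in.
f_max = √(f_v² + f_b²) = √(0.7909² + 2.373²) = 2.501 kip/in.
φr_n = 0.75 × 0.6 × 80 × (0.707 × 0.1875) = 4.772 kip/in → adequate.

f_max ≈ 2.5 kip/in; adequate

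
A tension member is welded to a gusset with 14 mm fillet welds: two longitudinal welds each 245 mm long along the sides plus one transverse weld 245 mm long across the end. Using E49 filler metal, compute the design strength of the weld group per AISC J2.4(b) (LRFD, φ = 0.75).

φR_n ≈ 1710 kN

E49XX → F_EXX = 490 MPa.
t_e = 0.707 × 14 = 9.898 mm.
R_nwl = 0.6 × 490 × 9.898 × 490 × 10⁻³ = 1426 kN (longitudinal, 2 welds).
R_nwt = 0.6 × 490 × 9.898 × 245 × 10⁻³ = 713 kN (transverse, base value).
(i) R_nwl + R_nwt = 2139 kN; (ii) 0.85 R_nwl + 1.5 R_nwt = 2281 kN.
R_n = max = 2281 kN [governs: (ii)]; φR_n = 1711 kN.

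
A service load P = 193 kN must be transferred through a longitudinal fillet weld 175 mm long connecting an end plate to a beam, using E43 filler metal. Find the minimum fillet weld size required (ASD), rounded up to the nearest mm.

w = 13 mm

E43XX → F_EXX = 430 MPa.
Total weld length L = 175 mm.
Required throat t_e = P × Ω / (0.6 F_EXX × L) = 193 × 2.0 / (0.6 × 430 × 175 × 10⁻³) = 8.549 mm.
Required leg w = t_e / 0.707 = 12.09 mm → use 13 mm.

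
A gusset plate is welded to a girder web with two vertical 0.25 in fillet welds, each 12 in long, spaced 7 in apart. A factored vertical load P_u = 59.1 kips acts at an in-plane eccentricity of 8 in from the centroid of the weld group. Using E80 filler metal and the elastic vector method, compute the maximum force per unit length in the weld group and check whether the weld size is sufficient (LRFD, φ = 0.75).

f_max ≈ 7.2 kip/in; NOT adequate

E80XX → F_EXX = 80 ksi.
Total weld length L_w = 24 in. Treat welds as unit-width lines.
Polar moment about centroid: J = 2[d³/12 + d(b/2)²] = 2[12³/12 + 12×3.5²] = 582 in³.
Direct shear f_v = P/L_w = 59.1 / 24 = 2.462 kip/in (vertical).
Torsion M = P·e = 59.1 × 8 = 472.8 kip·in.
Critical point at (x, y) = (3.5, 6) from centroid. f_tx = M·y/J = 4.874 kip/in; f_ty = M·x/J = 2.843 kip/in.
Resultant f_max = √[f_tx² + (f_v + f_ty)²] = √[4.874² + (2.462 + 2.843)²] = 7.205 kip/in.
Capacity per unit length: φr_n = 0.75 × 0.6 × 80 × (0.707 × 0.25) = 6.363 kip/in.
7.205 > 6.363 → NOT adequate.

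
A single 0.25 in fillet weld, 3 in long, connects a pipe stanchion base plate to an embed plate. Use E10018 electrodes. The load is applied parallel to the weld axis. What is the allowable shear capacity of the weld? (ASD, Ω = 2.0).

R_n/Ω ≈ 15.9 kip

E100XX → F_EXX = 100 ksi.
Effective throat t_e = 0.707 × 0.25 = 0.1767 in.
Total length L = 3 in; A_we = 0.1767 × 3 = 0.5302 in².
F_nw = 0.6 F_EXX = 0.6 × 100 = 60 ksi.
R_n = 60 × 0.5302 = 31.82 kip; R_n/Ω = 31.82/2.0 = 15.91 kip.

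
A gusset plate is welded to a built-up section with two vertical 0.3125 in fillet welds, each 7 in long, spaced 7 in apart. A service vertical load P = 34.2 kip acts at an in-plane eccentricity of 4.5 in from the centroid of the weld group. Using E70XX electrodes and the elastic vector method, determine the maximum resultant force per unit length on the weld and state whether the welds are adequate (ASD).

f_max ≈ 5.35 kip/in; NOT adequate

E70XX → F_EXX = 70 ksi.
Total weld length L_w = 14 in. Treat welds as unit-width lines.
Polar moment about centroid: J = 2[d³/12 + d(b/2)²] = 2[7³/12 + 7×3.5²] = 228.7 in³.
Direct shear f_v = P/L_w = 34.2 / 14 = 2.443 kip/in (vertical).
Torsion M = P·e = 34.2 × 4.5 = 153.9 kip·in.
Critical point at (x, y) = (3.5, 3.5) from centroid. f_tx = M·y/J = 2.356 kip/in; f_ty = M·x/J = 2.356 kip/in.
Resultant f_max = √[f_tx² + (f_v + f_ty)²] = √[2.356² + (2.443 + 2.356)²] = 5.345 kip/in.
Capacity per unit length: r_n/Ω = (1/2.0) × 0.6 × 70 × (0.707 × 0.3125) = 4.64 kip/in.
5.345 > 4.64 → NOT adequate.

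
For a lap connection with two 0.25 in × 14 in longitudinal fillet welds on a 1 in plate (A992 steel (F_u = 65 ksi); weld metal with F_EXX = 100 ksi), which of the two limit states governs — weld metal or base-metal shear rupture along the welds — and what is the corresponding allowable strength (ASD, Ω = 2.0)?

t_e = 0.707 × 0.25 = 0.1767 in; L = 28 in.
Weld metal: R_n/Ω = (1/2.0) × 0.6 × 100 × 0.1767 × 28 = 148.5 kip.
Base metal (shear rupture): R_n/Ω = (1/2.0) × 0.6 × 65 × 1 × 28 = 546 kip.
Governing: weld metal.

R_n/Ω ≈ 148 kip (weld metal governs)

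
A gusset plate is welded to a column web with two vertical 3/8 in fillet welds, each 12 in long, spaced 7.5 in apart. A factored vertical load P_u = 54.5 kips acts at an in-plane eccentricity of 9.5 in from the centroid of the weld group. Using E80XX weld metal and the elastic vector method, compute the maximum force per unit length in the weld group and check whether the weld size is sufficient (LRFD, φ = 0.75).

E80XX → F_EXX = 80 ksi.
Total weld length L_w = 24 in. Treat welds as unit-width lines.
Polar moment about centroid: J = 2[d³/12 + d(b/2)²] = 2[12³/12 + 12×3.75²] = 625.5 in³.
Direct shear f_v = P/L_w = 54.5 / 24 = 2.271 kip/in (vertical).
Torsion M = P·e = 54.5 × 9.5 = 517.75 kip·in.
Critical point at (x, y) = (3.75, 6) from centroid. f_tx = M·y/J = 4.966 kip/in; f_ty = M·x/J = 3.104 kip/in.
Resultant f_max = √[f_tx² + (f_v + f_ty)²] = √[4.966² + (2.271 + 3.104)²] = 7.318 kip/in.
Capacity per unit length: φr_n = 0.75 × 0.6 × 80 × (0.707 × 0.375) = 9.544 kip/in.
7.318 ≤ 9.544 → adequate.

f_max ≈ 7.32 kip/in; adequate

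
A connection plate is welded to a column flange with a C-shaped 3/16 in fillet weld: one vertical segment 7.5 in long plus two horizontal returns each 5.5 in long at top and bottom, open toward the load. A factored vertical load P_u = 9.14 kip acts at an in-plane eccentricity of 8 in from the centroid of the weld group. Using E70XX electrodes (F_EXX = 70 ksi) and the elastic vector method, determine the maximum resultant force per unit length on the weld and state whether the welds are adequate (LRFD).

f_max ≈ 1.95 kip/in; adequate

Total weld length L_w = 18.5 in. Treat welds as unit-width lines.
Centroid: x̄ = 2×5.5×2.75 / 18.5 = 1.635 in from the vertical weld.
Polar moment about centroid: J = I_x + I_y = [7.5³/12 + 2×5.5×3.75²] + [7.5×1.635² + 2(5.5³/12 + 5.5×1.115²)] = 251.3 in³.
Direct shear f_v = P/L_w = 9.14 / 18.5 = 0.4941 kip/in (vertical).
Torsion M = P·e = 9.14 × 8 = 73.12 kip·in.
Critical point at (x, y) = (3.865, 3.75) from centroid. f_tx = M·y/J = 1.091 kip/in; f_ty = M·x/J = 1.125 kip/in.
Resultant f_max = √[f_tx² + (f_v + f_ty)²] = √[1.091² + (0.4941 + 1.125)²] = 1.952 kip/in.
Capacity per unit length: φr_n = 0.75 × 0.6 × 70 × (0.707 × 0.1875) = 4.176 kip/in.
1.952 ≤ 4.176 → adequate.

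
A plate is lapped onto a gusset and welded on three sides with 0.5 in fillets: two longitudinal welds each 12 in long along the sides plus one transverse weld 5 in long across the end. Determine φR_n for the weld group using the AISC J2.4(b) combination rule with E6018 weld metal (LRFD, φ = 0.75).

φR_n ≈ 277 kips

E60XX → F_EXX = 60 ksi.
t_e = 0.707 × 0.5 = 0.3535 in.
R_nwl = 0.6 × 60 × 0.3535 × 24 = 305.4 kips (longitudinal, 2 welds).
R_nwt = 0.6 × 60 × 0.3535 × 5 = 63.63 kips (transverse, base value).
(i) R_nwl + R_nwt = 369.1 kips; (ii) 0.85 R_nwl + 1.5 R_nwt = 355.1 kips.
R_n = max = 369.1 kips [governs: (i)]; φR_n = 276.8 kips.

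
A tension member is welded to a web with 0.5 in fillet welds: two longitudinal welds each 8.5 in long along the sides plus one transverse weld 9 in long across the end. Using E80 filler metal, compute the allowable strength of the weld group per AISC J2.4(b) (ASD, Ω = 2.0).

E80XX → F_EXX = 80 ksi.
t_e = 0.707 × 0.5 = 0.3535 in.
R_nwl = 0.6 × 80 × 0.3535 × 17 = 288.5 kips (longitudinal, 2 welds).
R_nwt = 0.6 × 80 × 0.3535 × 9 = 152.7 kips (transverse, base value).
(i) R_nwl + R_nwt = 441.2 kips; (ii) 0.85 R_nwl + 1.5 R_nwt = 474.3 kips.
R_n = max = 474.3 kips [governs: (ii)]; R_n/Ω = 237.1 kips.

R_n/Ω ≈ 237 kips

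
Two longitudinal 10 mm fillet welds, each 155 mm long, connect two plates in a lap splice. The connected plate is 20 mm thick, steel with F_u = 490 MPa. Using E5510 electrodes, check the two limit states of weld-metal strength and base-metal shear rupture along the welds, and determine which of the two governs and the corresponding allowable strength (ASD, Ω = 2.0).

R_n/Ω ≈ 362 kN (weld metal governs)

E55XX → F_EXX = 550 MPa.
t_e = 0.707 × 10 = 7.07 mm; L = 310 mm.
Weld metal: R_n/Ω = (1/2.0) × 0.6 × 550 × 7.07 × 310 × 10⁻³ = 361.6 kN.
Base metal (shear rupture): R_n/Ω = (1/2.0) × 0.6 × 490 × 20 × 310 × 10⁻³ = 911.4 kN.
Governing: weld metal.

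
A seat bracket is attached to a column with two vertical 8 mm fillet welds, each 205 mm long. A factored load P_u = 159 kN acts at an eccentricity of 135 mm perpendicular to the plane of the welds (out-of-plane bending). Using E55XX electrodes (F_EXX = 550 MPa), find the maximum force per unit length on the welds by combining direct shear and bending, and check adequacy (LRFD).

L_w = 2 × 205 = 410 mm; section modulus (unit throat) S = 2 × L²/6 = 14010 mm².
Direct shear f_v = P/L_w = 159×10³/410 = 387.8 N/mm.
Moment M = P × e = 159×10³ × 135 = 21465000 N·mm; bending f_b = M/S = 1532 N/mm.
f_max = √(f_v² + f_b²) = √(387.8² + 1532²) = 1581 N/mm.
φr_n = 0.75 × 0.6 × 550 × (0.707 × 8) = 1400 N/mm → NOT adequate.

f_max ≈ 1580 N/mm; NOT adequate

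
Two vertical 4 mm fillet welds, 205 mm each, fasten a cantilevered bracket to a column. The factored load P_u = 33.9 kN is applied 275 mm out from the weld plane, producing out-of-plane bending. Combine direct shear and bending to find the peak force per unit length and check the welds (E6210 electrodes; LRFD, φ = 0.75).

E62XX → F_EXX = 620 MPa.
L_w = 2 × 205 = 410 mm; section modulus (unit throat) S = 2 × L²/6 = 14010 mm².
Direct shear f_v = P/L_w = 33.9×10³/410 = 82.68 N/mm.
Moment M = P × e = 33.9×10³ × 275 = 9322500 N·mm; bending f_b = M/S = 665.5 N/mm.
f_max = √(f_v² + f_b²) = √(82.68² + 665.5²) = 670.6 N/mm.
φr_n = 0.75 × 0.6 × 620 × (0.707 × 4) = 789 N/mm → adequate.

f_max ≈ 671 N/mm; adequate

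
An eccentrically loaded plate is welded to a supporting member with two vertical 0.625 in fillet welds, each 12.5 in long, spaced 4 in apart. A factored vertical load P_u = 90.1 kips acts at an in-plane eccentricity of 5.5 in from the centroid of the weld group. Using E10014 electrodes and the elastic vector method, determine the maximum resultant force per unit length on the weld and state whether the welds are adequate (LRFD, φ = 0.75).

E100XX → F_EXX = 100 ksi.
Total weld length L_w = 25 in. Treat welds as unit-width lines.
Polar moment about centroid: J = 2[d³/12 + d(b/2)²] = 2[12.5³/12 + 12.5×2²] = 425.5 in³.
Direct shear f_v = P/L_w = 90.1 / 25 = 3.604 kip/in (vertical).
Torsion M = P·e = 90.1 × 5.5 = 495.55 kip·in.
Critical point at (x, y) = (2, 6.25) from centroid. f_tx = M·y/J = 7.279 kip/in; f_ty = M·x/J = 2.329 kip/in.
Resultant f_max = √[f_tx² + (f_v + f_ty)²] = √[7.279² + (3.604 + 2.329)²] = 9.39 kip/in.
Capacity per unit length: φr_n = 0.75 × 0.6 × 100 × (0.707 × 0.625) = 19.88 kip/in.
9.39 ≤ 19.88 → adequate.

f_max ≈ 9.39 kip/in; adequate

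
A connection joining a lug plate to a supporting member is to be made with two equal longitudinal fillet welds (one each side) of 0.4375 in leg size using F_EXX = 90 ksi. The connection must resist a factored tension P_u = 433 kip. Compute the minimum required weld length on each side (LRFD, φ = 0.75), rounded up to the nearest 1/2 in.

Throat t_e = 0.707 × 0.4375 = 0.3093 in.
φr_n = 0.75 × 0.6 × 90 × 0.3093 = 12.53 kip/in.
L_req = P_u / φr_n = 433 / 12.53 = 34.56 in total.
Per side: 34.56 / 2 = 17.28 in.
Round up → use L = 17.5 in on each side.

L = 17.5 in on each side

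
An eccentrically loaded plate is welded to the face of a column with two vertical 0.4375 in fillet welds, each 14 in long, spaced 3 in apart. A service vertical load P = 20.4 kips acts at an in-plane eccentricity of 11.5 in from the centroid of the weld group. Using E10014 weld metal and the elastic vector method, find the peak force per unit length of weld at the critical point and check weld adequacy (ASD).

f_max ≈ 3.45 kip/in; adequate

E100XX → F_EXX = 100 ksi.
Total weld length L_w = 28 in. Treat welds as unit-width lines.
Polar moment about centroid: J = 2[d³/12 + d(b/2)²] = 2[14³/12 + 14×1.5²] = 520.3 in³.
Direct shear f_v = P/L_w = 20.4 / 28 = 0.7286 kip/in (vertical).
Torsion M = P·e = 20.4 × 11.5 = 234.6 kip·in.
Critical point at (x, y) = (1.5, 7) from centroid. f_tx = M·y/J = 3.156 kip/in; f_ty = M·x/J = 0.6763 kip/in.
Resultant f_max = √[f_tx² + (f_v + f_ty)²] = √[3.156² + (0.7286 + 0.6763)²] = 3.455 kip/in.
Capacity per unit length: r_n/Ω = (1/2.0) × 0.6 × 100 × (0.707 × 0.4375) = 9.279 kip/in.
3.455 ≤ 9.279 → adequate.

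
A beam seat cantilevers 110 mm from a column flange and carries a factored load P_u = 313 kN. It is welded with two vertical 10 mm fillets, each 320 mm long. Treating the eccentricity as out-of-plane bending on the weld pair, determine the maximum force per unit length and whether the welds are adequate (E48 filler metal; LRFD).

f_max ≈ 1120 N/mm; adequate

E48XX → F_EXX = 480 MPa.
L_w = 2 × 320 = 640 mm; section modulus (unit throat) S = 2 × L²/6 = 34130 mm².
Direct shear f_v = P/L_w = 313×10³/640 = 489.1 N/mm.
Moment M = P × e = 313×10³ × 110 = 34430000 N·mm; bending f_b = M/S = 1009 N/mm.
f_max = √(f_v² + f_b²) = √(489.1² + 1009²) = 1121 N/mm.
φr_n = 0.75 × 0.6 × 480 × (0.707 × 10) = 1527 N/mm → adequate.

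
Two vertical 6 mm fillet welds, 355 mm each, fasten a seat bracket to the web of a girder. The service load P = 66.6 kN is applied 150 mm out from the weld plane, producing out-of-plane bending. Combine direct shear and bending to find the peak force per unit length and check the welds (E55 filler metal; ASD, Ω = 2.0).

E55XX → F_EXX = 550 MPa.
L_w = 2 × 355 = 710 mm; section modulus (unit throat) S = 2 × L²/6 = 42010 mm².
Direct shear f_v = P/L_w = 66.6×10³/710 = 93.8 N/mm.
Moment M = P × e = 66.6×10³ × 150 = 9990000 N·mm; bending f_b = M/S = 237.8 N/mm.
f_max = √(f_v² + f_b²) = √(93.8² + 237.8²) = 255.6 N/mm.
r_n/Ω = (1/2.0) × 0.6 × 550 × (0.707 × 6) = 699.9 N/mm → adequate.

f_max ≈ 256 N/mm; adequate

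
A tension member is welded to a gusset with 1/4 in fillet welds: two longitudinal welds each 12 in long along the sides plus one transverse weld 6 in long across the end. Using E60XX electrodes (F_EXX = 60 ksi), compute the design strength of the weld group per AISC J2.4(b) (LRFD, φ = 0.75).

φR_n ≈ 143 kips

t_e = 0.707 × 0.25 = 0.1767 in.
R_nwl = 0.6 × 60 × 0.1767 × 24 = 152.7 kips (longitudinal, 2 welds).
R_nwt = 0.6 × 60 × 0.1767 × 6 = 38.18 kips (transverse, base value).
(i) R_nwl + R_nwt = 190.9 kips; (ii) 0.85 R_nwl + 1.5 R_nwt = 187.1 kips.
R_n = max = 190.9 kips [governs: (i)]; φR_n = 143.2 kips.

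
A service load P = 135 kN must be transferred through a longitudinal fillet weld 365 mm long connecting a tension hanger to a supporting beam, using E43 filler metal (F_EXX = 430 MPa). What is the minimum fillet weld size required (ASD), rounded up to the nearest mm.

w = 5 mm

Total weld length L = 365 mm.
Required throat t_e = P × Ω / (0.6 F_EXX × L) = 135 × 2.0 / (0.6 × 430 × 365 × 10⁻³) = 2.867 mm.
Required leg w = t_e / 0.707 = 4.055 mm → use 5 mm.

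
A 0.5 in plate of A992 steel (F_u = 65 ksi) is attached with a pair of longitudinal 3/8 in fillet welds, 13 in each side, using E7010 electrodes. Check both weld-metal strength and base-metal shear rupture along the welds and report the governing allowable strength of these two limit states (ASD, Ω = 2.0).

R_n/Ω ≈ 145 kips (weld metal governs)

E70XX → F_EXX = 70 ksi.
t_e = 0.707 × 0.375 = 0.2651 in; L = 26 in.
Weld metal: R_n/Ω = (1/2.0) × 0.6 × 70 × 0.2651 × 26 = 144.8 kips.
Base metal (shear rupture): R_n/Ω = (1/2.0) × 0.6 × 65 × 0.5 × 26 = 253.5 kips.
Governing: weld metal.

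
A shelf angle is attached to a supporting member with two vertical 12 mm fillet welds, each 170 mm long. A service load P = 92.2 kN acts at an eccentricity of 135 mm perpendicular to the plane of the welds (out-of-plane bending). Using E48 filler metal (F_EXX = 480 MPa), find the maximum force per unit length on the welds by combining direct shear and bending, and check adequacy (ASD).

f_max ≈ 1320 N/mm; NOT adequate

L_w = 2 × 170 = 340 mm; section modulus (unit throat) S = 2 × L²/6 = 9633 mm².
Direct shear f_v = P/L_w = 92.2×10³/340 = 271.2 N/mm.
Moment M = P × e = 92.2×10³ × 135 = 12447000 N·mm; bending f_b = M/S = 1292 N/mm.
f_max = √(f_v² + f_b²) = √(271.2² + 1292²) = 1320 N/mm.
r_n/Ω = (1/2.0) × 0.6 × 480 × (0.707 × 12) = 1222 N/mm → NOT adequate.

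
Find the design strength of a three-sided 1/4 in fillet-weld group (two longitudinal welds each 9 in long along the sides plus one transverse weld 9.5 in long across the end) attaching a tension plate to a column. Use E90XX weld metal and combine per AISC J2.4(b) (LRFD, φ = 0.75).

φR_n ≈ 212 kip

E90XX → F_EXX = 90 ksi.
t_e = 0.707 × 0.25 = 0.1767 in.
R_nwl = 0.6 × 90 × 0.1767 × 18 = 171.8 kip (longitudinal, 2 welds).
R_nwt = 0.6 × 90 × 0.1767 × 9.5 = 90.67 kip (transverse, base value).
(i) R_nwl + R_nwt = 262.5 kip; (ii) 0.85 R_nwl + 1.5 R_nwt = 282 kip.
R_n = max = 282 kip [governs: (ii)]; φR_n = 211.5 kip.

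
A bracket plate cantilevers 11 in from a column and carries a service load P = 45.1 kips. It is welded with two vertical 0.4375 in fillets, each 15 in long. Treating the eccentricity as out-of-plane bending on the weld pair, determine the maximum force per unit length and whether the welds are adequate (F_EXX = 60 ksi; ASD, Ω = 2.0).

L_w = 2 × 15 = 30 in; section modulus (unit throat) S = 2 × L²/6 = 75 in².
Direct shear f_v = P/L_w = 45.1/30 = 1.503 kip/in.
Moment M = P × e = 45.1 × 11 = 496.1 kip·in; bending f_b = M/S = 6.615 kip/in.
f_max = √(f_v² + f_b²) = √(1.503² + 6.615²) = 6.783 kip/in.
r_n/Ω = (1/2.0) × 0.6 × 60 × (0.707 × 0.4375) = 5.568 kip/in → NOT adequate.

f_max ≈ 6.78 kip/in; NOT adequate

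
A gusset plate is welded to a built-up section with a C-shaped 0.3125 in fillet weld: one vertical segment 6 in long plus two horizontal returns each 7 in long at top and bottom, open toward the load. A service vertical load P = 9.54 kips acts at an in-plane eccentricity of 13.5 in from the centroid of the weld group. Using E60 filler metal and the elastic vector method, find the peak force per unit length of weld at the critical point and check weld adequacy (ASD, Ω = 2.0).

f_max ≈ 3.19 kip/in; adequate

E60XX → F_EXX = 60 ksi.
Total weld length L_w = 20 in. Treat welds as unit-width lines.
Centroid: x̄ = 2×7×3.5 / 20 = 2.45 in from the vertical weld.
Polar moment about centroid: J = I_x + I_y = [6³/12 + 2×7×3²] + [6×2.45² + 2(7³/12 + 7×1.05²)] = 252.6 in³.
Direct shear f_v = P/L_w = 9.54 / 20 = 0.477 kip/in (vertical).
Torsion M = P·e = 9.54 × 13.5 = 128.79 kip·in.
Critical point at (x, y) = (4.55, 3) from centroid. f_tx = M·y/J = 1.529 kip/in; f_ty = M·x/J = 2.32 kip/in.
Resultant f_max = √[f_tx² + (f_v + f_ty)²] = √[1.529² + (0.477 + 2.32)²] = 3.188 kip/in.
Capacity per unit length: r_n/Ω = (1/2.0) × 0.6 × 60 × (0.707 × 0.3125) = 3.977 kip/in.
3.188 ≤ 3.977 → adequate.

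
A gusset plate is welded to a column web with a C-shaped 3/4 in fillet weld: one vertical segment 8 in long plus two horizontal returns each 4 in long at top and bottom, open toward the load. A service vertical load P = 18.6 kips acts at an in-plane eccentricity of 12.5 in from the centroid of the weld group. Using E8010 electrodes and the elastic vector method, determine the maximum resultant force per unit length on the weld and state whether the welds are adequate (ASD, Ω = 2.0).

E80XX → F_EXX = 80 ksi.
Total weld length L_w = 16 in. Treat welds as unit-width lines.
Centroid: x̄ = 2×4×2 / 16 = 1 in from the vertical weld.
Polar moment about centroid: J = I_x + I_y = [8³/12 + 2×4×4²] + [8×1² + 2(4³/12 + 4×1²)] = 197.3 in³.
Direct shear f_v = P/L_w = 18.6 / 16 = 1.163 kip/in (vertical).
Torsion M = P·e = 18.6 × 12.5 = 232.5 kip·in.
Critical point at (x, y) = (3, 4) from centroid. f_tx = M·y/J = 4.713 kip/in; f_ty = M·x/J = 3.535 kip/in.
Resultant f_max = √[f_tx² + (f_v + f_ty)²] = √[4.713² + (1.163 + 3.535)²] = 6.654 kip/in.
Capacity per unit length: r_n/Ω = (1/2.0) × 0.6 × 80 × (0.707 × 0.75) = 12.73 kip/in.
6.654 ≤ 12.73 → adequate.

f_max ≈ 6.65 kip/in; adequate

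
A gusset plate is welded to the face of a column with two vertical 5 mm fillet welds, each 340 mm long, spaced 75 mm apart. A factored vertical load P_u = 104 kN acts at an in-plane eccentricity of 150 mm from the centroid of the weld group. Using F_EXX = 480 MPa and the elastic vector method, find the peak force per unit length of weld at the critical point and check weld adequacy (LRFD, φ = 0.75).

f_max ≈ 422 N/mm; adequate

Total weld length L_w = 680 mm. Treat welds as unit-width lines.
Polar moment about centroid: J = 2[d³/12 + d(b/2)²] = 2[340³/12 + 340×37.5²] = 7507000 mm³.
Direct shear f_v = P/L_w = 104×10³ / 680 = 152.9 N/mm (vertical).
Torsion M = P·e = 104×10³ × 150 = 15600000 N·mm.
Critical point at (x, y) = (37.5, 170) from centroid. f_tx = M·y/J = 353.3 N/mm; f_ty = M·x/J = 77.93 N/mm.
Resultant f_max = √[f_tx² + (f_v + f_ty)²] = √[353.3² + (152.9 + 77.93)²] = 422 N/mm.
Capacity per unit length: φr_n = 0.75 × 0.6 × 480 × (0.707 × 5) = 763.6 N/mm.
422 ≤ 763.6 → adequate.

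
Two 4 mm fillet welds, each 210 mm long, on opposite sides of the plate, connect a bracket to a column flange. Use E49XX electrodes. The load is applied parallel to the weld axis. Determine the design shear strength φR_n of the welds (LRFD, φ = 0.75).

E49XX → F_EXX = 490 MPa.
Effective throat t_e = 0.707 × 4 = 2.828 mm.
Total length L = 420 mm; A_we = 2.828 × 420 = 1188 mm².
F_nw = 0.6 F_EXX = 0.6 × 490 = 294 MPa.
φR_n = 0.75 × 294 × 1188 × 10⁻³ = 261.9 kN.

φR_n ≈ 262 kN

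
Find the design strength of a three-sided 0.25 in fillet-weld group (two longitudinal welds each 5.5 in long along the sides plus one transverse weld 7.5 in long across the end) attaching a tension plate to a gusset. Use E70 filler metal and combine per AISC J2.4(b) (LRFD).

E70XX → F_EXX = 70 ksi.
t_e = 0.707 × 0.25 = 0.1767 in.
R_nwl = 0.6 × 70 × 0.1767 × 11 = 81.66 kip (longitudinal, 2 welds).
R_nwt = 0.6 × 70 × 0.1767 × 7.5 = 55.68 kip (transverse, base value).
(i) R_nwl + R_nwt = 137.3 kip; (ii) 0.85 R_nwl + 1.5 R_nwt = 152.9 kip.
R_n = max = 152.9 kip [governs: (ii)]; φR_n = 114.7 kip.

φR_n ≈ 115 kip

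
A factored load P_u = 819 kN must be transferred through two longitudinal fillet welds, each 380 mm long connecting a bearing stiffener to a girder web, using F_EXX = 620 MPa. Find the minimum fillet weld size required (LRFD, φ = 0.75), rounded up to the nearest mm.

Total weld length L = 760 mm.
Required throat t_e = P_u / (φ × 0.6 F_EXX × L) = 819 / (0.75 × 0.6 × 620 × 760 × 10⁻³) = 3.862 mm.
Required leg w = t_e / 0.707 = 5.463 mm → use 6 mm.

w = 6 mm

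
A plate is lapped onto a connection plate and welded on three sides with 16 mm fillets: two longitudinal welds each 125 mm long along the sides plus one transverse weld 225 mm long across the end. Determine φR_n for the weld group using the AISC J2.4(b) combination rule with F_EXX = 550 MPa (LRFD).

φR_n ≈ 1540 kN

t_e = 0.707 × 16 = 11.31 mm.
R_nwl = 0.6 × 550 × 11.31 × 250 × 10⁻³ = 933.2 kN (longitudinal, 2 welds).
R_nwt = 0.6 × 550 × 11.31 × 225 × 10⁻³ = 839.9 kN (transverse, base value).
(i) R_nwl + R_nwt = 1773 kN; (ii) 0.85 R_nwl + 1.5 R_nwt = 2053 kN.
R_n = max = 2053 kN [governs: (ii)]; φR_n = 1540 kN.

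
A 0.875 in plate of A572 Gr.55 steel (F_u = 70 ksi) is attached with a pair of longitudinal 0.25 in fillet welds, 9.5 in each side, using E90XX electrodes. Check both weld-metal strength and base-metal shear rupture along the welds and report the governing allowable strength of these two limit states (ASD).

R_n/Ω ≈ 90.7 kips (weld metal governs)

E90XX → F_EXX = 90 ksi.
t_e = 0.707 × 0.25 = 0.1767 in; L = 19 in.
Weld metal: R_n/Ω = (1/2.0) × 0.6 × 90 × 0.1767 × 19 = 90.67 kips.
Base metal (shear rupture): R_n/Ω = (1/2.0) × 0.6 × 70 × 0.875 × 19 = 349.1 kips.
Governing: weld metal.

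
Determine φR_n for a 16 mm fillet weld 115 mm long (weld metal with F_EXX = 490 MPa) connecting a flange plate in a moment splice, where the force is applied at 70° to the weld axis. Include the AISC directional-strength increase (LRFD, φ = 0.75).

t_e = 0.707 × 16 = 11.31 mm; A_we = 11.31 × 115 = 1301 mm².
Directional factor: 1.0 + 0.5 sin^1.5(70°) = 1.455.
F_nw = 0.6 × 490 × 1.455 = 427.9 MPa.
φR_n = 0.75 × 427.9 × 1301 × 10⁻³ = 417.5 kN.

φR_n ≈ 417 kN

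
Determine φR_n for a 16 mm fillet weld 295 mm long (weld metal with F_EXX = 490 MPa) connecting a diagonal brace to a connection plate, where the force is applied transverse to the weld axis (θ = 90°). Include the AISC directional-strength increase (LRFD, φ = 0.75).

t_e = 0.707 × 16 = 11.31 mm; A_we = 11.31 × 295 = 3337 mm².
Directional factor: 1.0 + 0.5 sin^1.5(90°) = 1.5.
F_nw = 0.6 × 490 × 1.5 = 441 MPa.
φR_n = 0.75 × 441 × 3337 × 10⁻³ = 1104 kN.

φR_n ≈ 1100 kN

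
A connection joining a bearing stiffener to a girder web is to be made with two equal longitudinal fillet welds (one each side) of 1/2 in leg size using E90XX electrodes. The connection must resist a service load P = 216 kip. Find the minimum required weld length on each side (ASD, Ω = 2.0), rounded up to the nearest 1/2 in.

E90XX → F_EXX = 90 ksi.
Throat t_e = 0.707 × 0.5 = 0.3535 in.
r_n/Ω = (0.6 × 90 × 0.3535) / 2.0 = 9.544 kip/in.
L_req = P / (r_n/Ω) = 216 / 9.544 = 22.63 in total.
Per side: 22.63 / 2 = 11.32 in.
Round up → use L = 11.5 in on each side.

L = 11.5 in on each side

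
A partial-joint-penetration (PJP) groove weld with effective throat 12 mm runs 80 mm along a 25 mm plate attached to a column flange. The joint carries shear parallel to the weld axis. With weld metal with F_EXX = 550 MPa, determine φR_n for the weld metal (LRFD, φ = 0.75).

φR_n ≈ 238 kN

Effective throat (given) t_e = 12 mm.
A_we = 12 × 80 = 960 mm².
F_nw = 0.6 F_EXX = 330 MPa.
φR_n = 0.75 × 330 × 960 × 10⁻³ = 237.6 kN.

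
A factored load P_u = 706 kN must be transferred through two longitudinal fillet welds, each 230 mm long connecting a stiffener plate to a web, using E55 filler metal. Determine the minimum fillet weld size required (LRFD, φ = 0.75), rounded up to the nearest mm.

w = 9 mm

E55XX → F_EXX = 550 MPa.
Total weld length L = 460 mm.
Required throat t_e = P_u / (φ × 0.6 F_EXX × L) = 706 / (0.75 × 0.6 × 550 × 460 × 10⁻³) = 6.201 mm.
Required leg w = t_e / 0.707 = 8.771 mm → use 9 mm.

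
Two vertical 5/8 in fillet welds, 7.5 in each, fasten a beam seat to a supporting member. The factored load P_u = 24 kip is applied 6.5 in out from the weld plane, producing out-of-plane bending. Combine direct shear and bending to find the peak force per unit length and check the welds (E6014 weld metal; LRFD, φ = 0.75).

f_max ≈ 8.47 kip/in; adequate

E60XX → F_EXX = 60 ksi.
L_w = 2 × 7.5 = 15 in; section modulus (unit throat) S = 2 × L²/6 = 18.75 in².
Direct shear f_v = P/L_w = 24/15 = 1.6 kip/in.
Moment M = P × e = 24 × 6.5 = 156 kip·in; bending f_b = M/S = 8.32 kip/in.
f_max = √(f_v² + f_b²) = √(1.6² + 8.32²) = 8.472 kip/in.
φr_n = 0.75 × 0.6 × 60 × (0.707 × 0.625) = 11.93 kip/in → adequate.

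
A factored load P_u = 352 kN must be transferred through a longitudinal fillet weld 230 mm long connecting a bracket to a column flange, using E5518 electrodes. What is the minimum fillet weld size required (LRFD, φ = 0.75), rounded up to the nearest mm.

E55XX → F_EXX = 550 MPa.
Total weld length L = 230 mm.
Required throat t_e = P_u / (φ × 0.6 F_EXX × L) = 352 / (0.75 × 0.6 × 550 × 230 × 10⁻³) = 6.184 mm.
Required leg w = t_e / 0.707 = 8.746 mm → use 9 mm.

w = 9 mm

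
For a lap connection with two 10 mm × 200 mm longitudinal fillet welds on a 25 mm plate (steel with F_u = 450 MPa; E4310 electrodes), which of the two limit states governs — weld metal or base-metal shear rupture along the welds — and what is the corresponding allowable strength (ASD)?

E43XX → F_EXX = 430 MPa.
t_e = 0.707 × 10 = 7.07 mm; L = 400 mm.
Weld metal: R_n/Ω = (1/2.0) × 0.6 × 430 × 7.07 × 400 × 10⁻³ = 364.8 kN.
Base metal (shear rupture): R_n/Ω = (1/2.0) × 0.6 × 450 × 25 × 400 × 10⁻³ = 1350 kN.
Governing: weld metal.

R_n/Ω ≈ 365 kN (weld metal governs)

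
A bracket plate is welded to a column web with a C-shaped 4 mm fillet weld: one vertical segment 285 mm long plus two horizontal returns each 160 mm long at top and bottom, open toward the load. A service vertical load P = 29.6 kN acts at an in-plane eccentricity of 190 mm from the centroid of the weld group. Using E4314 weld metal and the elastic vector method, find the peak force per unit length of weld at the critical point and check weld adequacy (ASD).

f_max ≈ 140 N/mm; adequate

E43XX → F_EXX = 430 MPa.
Total weld length L_w = 605 mm. Treat welds as unit-width lines.
Centroid: x̄ = 2×160×80 / 605 = 42.31 mm from the vertical weld.
Polar moment about centroid: J = I_x + I_y = [285³/12 + 2×160×142.5²] + [285×42.31² + 2(160³/12 + 160×37.69²)] = 10070000 mm³.
Direct shear f_v = P/L_w = 29.6×10³ / 605 = 48.93 N/mm (vertical).
Torsion M = P·e = 29.6×10³ × 190 = 5624000 N·mm.
Critical point at (x, y) = (117.7, 142.5) from centroid. f_tx = M·y/J = 79.55 N/mm; f_ty = M·x/J = 65.7 N/mm.
Resultant f_max = √[f_tx² + (f_v + f_ty)²] = √[79.55² + (48.93 + 65.7)²] = 139.5 N/mm.
Capacity per unit length: r_n/Ω = (1/2.0) × 0.6 × 430 × (0.707 × 4) = 364.8 N/mm.
139.5 ≤ 364.8 → adequate.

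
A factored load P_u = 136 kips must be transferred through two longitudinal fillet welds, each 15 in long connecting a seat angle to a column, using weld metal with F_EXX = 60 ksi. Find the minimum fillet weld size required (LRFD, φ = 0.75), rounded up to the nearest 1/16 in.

Total weld length L = 30 in.
Required throat t_e = P_u / (φ × 0.6 F_EXX × L) = 136 / (0.75 × 0.6 × 60 × 30) = 0.1679 in.
Required leg w = t_e / 0.707 = 0.2375 in → use 1/4 in.

w = 1/4 in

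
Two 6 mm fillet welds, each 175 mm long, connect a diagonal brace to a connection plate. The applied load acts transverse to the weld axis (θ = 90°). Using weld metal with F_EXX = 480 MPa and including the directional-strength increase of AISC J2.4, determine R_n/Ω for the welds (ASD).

R_n/Ω ≈ 321 kN

t_e = 0.707 × 6 = 4.242 mm; A_we = 4.242 × 350 = 1485 mm².
Directional factor: 1.0 + 0.5 sin^1.5(90°) = 1.5.
F_nw = 0.6 × 480 × 1.5 = 432 MPa.
R_n/Ω = (432 × 1485) / 2.0 × 10⁻³ = 320.7 kN.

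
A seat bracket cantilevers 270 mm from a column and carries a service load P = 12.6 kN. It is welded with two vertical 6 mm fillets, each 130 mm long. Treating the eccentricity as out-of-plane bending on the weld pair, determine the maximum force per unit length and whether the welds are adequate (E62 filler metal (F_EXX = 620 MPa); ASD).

L_w = 2 × 130 = 260 mm; section modulus (unit throat) S = 2 × L²/6 = 5633 mm².
Direct shear f_v = P/L_w = 12.6×10³/260 = 48.46 N/mm.
Moment M = P × e = 12.6×10³ × 270 = 3402000 N·mm; bending f_b = M/S = 603.9 N/mm.
f_max = √(f_v² + f_b²) = √(48.46² + 603.9²) = 605.8 N/mm.
r_n/Ω = (1/2.0) × 0.6 × 620 × (0.707 × 6) = 789 N/mm → adequate.

f_max ≈ 606 N/mm; adequate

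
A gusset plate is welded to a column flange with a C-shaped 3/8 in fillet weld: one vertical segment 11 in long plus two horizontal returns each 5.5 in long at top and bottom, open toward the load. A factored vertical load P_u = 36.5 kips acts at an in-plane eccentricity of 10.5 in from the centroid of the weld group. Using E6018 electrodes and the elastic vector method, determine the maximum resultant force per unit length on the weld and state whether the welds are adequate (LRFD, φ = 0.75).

E60XX → F_EXX = 60 ksi.
Total weld length L_w = 22 in. Treat welds as unit-width lines.
Centroid: x̄ = 2×5.5×2.75 / 22 = 1.375 in from the vertical weld.
Polar moment about centroid: J = I_x + I_y = [11³/12 + 2×5.5×5.5²] + [11×1.375² + 2(5.5³/12 + 5.5×1.375²)] = 513 in³.
Direct shear f_v = P/L_w = 36.5 / 22 = 1.659 kip/in (vertical).
Torsion M = P·e = 36.5 × 10.5 = 383.25 kip·in.
Critical point at (x, y) = (4.125, 5.5) from centroid. f_tx = M·y/J = 4.109 kip/in; f_ty = M·x/J = 3.082 kip/in.
Resultant f_max = √[f_tx² + (f_v + f_ty)²] = √[4.109² + (1.659 + 3.082)²] = 6.274 kip/in.
Capacity per unit length: φr_n = 0.75 × 0.6 × 60 × (0.707 × 0.375) = 7.158 kip/in.
6.274 ≤ 7.158 → adequate.

f_max ≈ 6.27 kip/in; adequate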